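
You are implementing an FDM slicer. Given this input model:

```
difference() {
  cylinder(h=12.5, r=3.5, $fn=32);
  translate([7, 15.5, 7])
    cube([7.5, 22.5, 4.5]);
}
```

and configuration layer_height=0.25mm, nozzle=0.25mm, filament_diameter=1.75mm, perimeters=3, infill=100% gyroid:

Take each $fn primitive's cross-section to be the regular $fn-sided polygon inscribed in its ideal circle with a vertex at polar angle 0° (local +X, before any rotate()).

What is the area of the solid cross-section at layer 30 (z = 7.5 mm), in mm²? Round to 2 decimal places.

At z = 7.5 mm: the r=3.5 cylinder gives a regular 32-gon of circumradius 3.5 (constant along its height) (area = (32/2)·3.500²·sin(360°/32) = 38.24 mm²); the cube at (7, 15.5) is present — its section is the full 7.5×22.5 rectangle (area 168.75 mm²); Subtracting the remaining from the first: starting from the r=3.5 cylinder (38.24 mm²), the 7.5×22.5 cube at (7, 15.5) misses the remaining region (no effect) — area = 38.24 mm². Overall, the cross-section is a single solid region. Net area = 38.24 mm².

38.24 mm²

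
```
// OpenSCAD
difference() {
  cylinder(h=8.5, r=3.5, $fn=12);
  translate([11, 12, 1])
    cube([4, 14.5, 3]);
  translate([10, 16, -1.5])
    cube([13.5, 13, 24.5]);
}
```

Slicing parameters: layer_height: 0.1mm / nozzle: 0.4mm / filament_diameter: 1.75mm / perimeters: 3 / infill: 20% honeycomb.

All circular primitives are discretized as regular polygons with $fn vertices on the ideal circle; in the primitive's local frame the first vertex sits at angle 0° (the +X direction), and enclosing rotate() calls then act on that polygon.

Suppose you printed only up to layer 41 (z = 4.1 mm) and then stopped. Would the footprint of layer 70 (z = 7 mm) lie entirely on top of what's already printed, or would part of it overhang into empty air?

entirely on top

Compare the two slices. At z = 4.1: the cylinder: section is a regular 12-gon, circumradius r=3.5 (area = (12/2)·3.500²·sin(360°/12) = 36.75 mm²); the cube at (11, 12) is not intersected at this z (z outside [1, 4]); the cube at (10, 16) is present — its section is the full 13.5×13 rectangle (area 175.50 mm²); Taking the first minus the rest: starting from the r=3.5 cylinder (36.75 mm²), the 13.5×13 cube at (10, 16) misses the remaining region (no effect) — area = 36.75 mm². At z = 7: the cylinder: section is a regular 12-gon, circumradius r=3.5 (area = (12/2)·3.500²·sin(360°/12) = 36.75 mm²); the cube at (11, 12) is absent (z outside [1, 4]); the cube at (10, 16) (footprint 13.5×13) is included at this height (area 175.50 mm²); Subtracting the remaining from the first: starting from the r=3.5 cylinder (36.75 mm²), the 13.5×13 cube at (10, 16) misses the remaining region (no effect) — area = 36.75 mm². Checking containment: the cross-section at z = 7 is a subset of the cross-section at z = 4.1.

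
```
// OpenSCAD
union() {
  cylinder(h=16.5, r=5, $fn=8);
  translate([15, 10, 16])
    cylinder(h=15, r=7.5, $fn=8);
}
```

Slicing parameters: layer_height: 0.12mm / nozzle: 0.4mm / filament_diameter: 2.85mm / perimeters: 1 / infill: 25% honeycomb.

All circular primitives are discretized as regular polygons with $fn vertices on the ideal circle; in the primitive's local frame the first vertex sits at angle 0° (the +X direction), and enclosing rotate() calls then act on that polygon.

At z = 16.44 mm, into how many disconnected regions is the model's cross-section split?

At z = 16.44 mm: the r=5 cylinder contributes a regular 8-gon of circumradius 5; the cylinder at (15, 10): section is a regular 8-gon, circumradius r=7.5; Taking the union: the 2 present regions are separate (no shared area or edge), so areas and boundary lengths simply add and each stays a separate island — 2 connected regions. The result has 2 disconnected regions.

2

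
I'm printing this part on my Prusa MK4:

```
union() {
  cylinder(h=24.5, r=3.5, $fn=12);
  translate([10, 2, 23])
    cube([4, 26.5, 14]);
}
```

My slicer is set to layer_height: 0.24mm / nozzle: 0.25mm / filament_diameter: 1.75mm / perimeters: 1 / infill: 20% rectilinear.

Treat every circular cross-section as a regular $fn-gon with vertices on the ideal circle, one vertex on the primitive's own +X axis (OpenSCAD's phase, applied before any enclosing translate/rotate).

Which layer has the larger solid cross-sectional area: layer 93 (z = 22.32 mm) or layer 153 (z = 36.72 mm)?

layer 153 (z = 36.72 mm)

Layer 93 (z = 22.32): the r=3.5 cylinder contributes a regular 12-gon of circumradius 3.5 (area = (12/2)·3.500²·sin(360°/12) = 36.75 mm²); the cube at (10, 2) is absent (z outside [23, 37]); Taking the union: only the r=3.5 cylinder is present, so the union is just that shape — area = 36.75 mm². So its area = 36.75 mm². Layer 153 (z = 36.72): the cylinder is absent (z outside [0, 24.5]); the cube at (10, 2) is present — its section is the full 4×26.5 rectangle (area 106.00 mm²); Taking the union: only the 4×26.5 cube at (10, 2) is present, so the union is just that shape — area = 106.00 mm². So its area = 106.00 mm². Layer 153 is larger (106.00 vs 36.75 mm²).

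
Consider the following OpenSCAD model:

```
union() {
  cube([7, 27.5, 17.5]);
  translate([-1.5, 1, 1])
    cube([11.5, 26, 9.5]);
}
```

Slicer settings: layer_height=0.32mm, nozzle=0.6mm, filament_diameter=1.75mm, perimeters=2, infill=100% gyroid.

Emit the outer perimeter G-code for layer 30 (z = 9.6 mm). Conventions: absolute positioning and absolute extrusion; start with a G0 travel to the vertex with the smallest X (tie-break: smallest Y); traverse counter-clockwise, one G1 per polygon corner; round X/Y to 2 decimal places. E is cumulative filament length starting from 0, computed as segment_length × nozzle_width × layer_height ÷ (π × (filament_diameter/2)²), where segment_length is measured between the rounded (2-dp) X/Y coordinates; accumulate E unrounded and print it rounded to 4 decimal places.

At z = 9.6 mm: the cube is present — its section is the full 7×27.5 rectangle; the cube at (-1.5, 1) is present — its section is the full 11.5×26 rectangle; Combining (union): the regions partially overlap (shared area 182.00 mm²), so overlapping operands fuse into one piece — 1 connected region. The outline is a single polygon with 12 vertices. Extrusion per mm of travel: 0.6 × 0.32 / (π × 0.875²) = 0.079824. Accumulating E over each segment gives final E = 6.2263.

G0 X-1.50 Y1.00 Z9.60
G1 X0.00 Y1.00 E0.1197
G1 X0.00 Y0.00 E0.1996
G1 X7.00 Y0.00 E0.7583
G1 X7.00 Y1.00 E0.8382
G1 X10.00 Y1.00 E1.0776
G1 X10.00 Y27.00 E3.1531
G1 X7.00 Y27.00 E3.3925
G1 X7.00 Y27.50 E3.4324
G1 X0.00 Y27.50 E3.9912
G1 X0.00 Y27.00 E4.0311
G1 X-1.50 Y27.00 E4.1509
G1 X-1.50 Y1.00 E6.2263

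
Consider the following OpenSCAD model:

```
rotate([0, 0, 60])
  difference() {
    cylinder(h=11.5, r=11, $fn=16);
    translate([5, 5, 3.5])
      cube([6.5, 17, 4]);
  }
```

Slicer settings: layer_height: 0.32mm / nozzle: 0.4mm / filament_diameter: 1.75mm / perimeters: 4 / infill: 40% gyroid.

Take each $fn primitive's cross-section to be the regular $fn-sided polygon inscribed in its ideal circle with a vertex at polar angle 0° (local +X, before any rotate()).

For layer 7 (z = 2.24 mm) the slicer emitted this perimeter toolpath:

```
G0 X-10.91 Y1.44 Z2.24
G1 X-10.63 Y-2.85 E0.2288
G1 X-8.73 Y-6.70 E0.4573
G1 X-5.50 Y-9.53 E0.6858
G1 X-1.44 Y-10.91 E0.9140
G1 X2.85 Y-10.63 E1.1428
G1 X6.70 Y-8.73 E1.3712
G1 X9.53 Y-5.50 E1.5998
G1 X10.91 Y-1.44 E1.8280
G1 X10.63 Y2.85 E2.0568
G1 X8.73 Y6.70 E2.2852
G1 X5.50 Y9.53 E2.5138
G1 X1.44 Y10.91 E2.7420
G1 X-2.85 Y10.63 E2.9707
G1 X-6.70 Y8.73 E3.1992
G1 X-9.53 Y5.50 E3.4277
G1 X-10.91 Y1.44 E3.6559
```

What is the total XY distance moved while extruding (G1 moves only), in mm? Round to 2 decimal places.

Sum the Euclidean lengths of each G1 segment: total = 68.70 mm.

68.70 mm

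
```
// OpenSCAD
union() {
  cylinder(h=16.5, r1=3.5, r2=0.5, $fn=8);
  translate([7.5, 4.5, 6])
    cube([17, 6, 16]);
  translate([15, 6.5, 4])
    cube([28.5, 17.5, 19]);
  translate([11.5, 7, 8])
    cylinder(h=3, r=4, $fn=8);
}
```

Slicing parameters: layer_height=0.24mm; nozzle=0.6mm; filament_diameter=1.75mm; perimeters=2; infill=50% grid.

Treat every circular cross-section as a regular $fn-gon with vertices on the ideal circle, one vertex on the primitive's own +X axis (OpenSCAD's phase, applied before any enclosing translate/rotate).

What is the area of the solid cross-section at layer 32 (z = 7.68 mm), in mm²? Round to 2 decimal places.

At z = 7.68 mm: the cone contributes a regular 8-gon of circumradius 2.104 (interpolated between r1=3.5 and r2=0.5 at t=0.465) (area = (8/2)·2.104²·sin(360°/8) = 12.52 mm²); the 17×6 cube at (7.5, 4.5) contributes its full rectangle (area 102.00 mm²); the cube at (15, 6.5) is present — its section is the full 28.5×17.5 rectangle (area 498.75 mm²); the cylinder at (11.5, 7) is absent (z outside [8, 11]); Merging all regions: the regions partially overlap — summed areas 613.27 mm² minus the doubly-counted overlap 38.00 mm² gives 575.27 mm² — area = 575.27 mm². Overall, the cross-section has 2 separate islands. Net area = 575.27 mm².

575.27 mm²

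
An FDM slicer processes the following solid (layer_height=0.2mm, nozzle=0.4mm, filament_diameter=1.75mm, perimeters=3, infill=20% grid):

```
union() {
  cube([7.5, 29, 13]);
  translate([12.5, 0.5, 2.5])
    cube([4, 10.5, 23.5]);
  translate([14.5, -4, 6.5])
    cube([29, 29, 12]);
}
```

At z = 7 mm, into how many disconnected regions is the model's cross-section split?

At z = 7 mm: the cube (footprint 7.5×29) is included at this height; the cube at (12.5, 0.5) (footprint 4×10.5) is included at this height; the cube at (14.5, -4) (footprint 29×29) is included at this height; Taking the union: the regions partially overlap (shared area 21.00 mm²), so overlapping operands fuse into one piece — 2 connected regions. The result has 2 disconnected regions.

2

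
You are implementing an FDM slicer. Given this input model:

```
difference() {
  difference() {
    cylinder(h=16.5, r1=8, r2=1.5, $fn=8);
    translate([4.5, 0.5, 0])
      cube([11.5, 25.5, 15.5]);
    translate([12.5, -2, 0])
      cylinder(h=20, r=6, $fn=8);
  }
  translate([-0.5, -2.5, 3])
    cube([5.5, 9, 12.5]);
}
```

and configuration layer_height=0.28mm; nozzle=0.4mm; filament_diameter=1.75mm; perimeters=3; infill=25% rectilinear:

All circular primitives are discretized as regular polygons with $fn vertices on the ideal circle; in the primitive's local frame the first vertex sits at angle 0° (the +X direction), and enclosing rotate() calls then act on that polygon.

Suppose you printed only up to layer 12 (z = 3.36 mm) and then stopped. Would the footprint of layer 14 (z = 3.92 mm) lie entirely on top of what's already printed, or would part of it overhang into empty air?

entirely on top

Compare the two slices. At z = 3.36: the cone contributes a regular 8-gon of circumradius 6.676 (interpolated between r1=8 and r2=1.5 at t=0.204) (area = (8/2)·6.676²·sin(360°/8) = 126.07 mm²); the 11.5×25.5 cube at (4.5, 0.5) contributes its full rectangle (area 293.25 mm²); the r=6 cylinder at (12.5, -2) contributes a regular 8-gon of circumradius 6 (area = (8/2)·6.000²·sin(360°/8) = 101.82 mm²); After the difference (first − rest): starting from the cone (126.07 mm²), the 11.5×25.5 cube at (4.5, 0.5) partially overlaps it — only the 4.63 mm² overlap (of its 293.25 mm²) is removed, clipping the outline; the r=6 cylinder at (12.5, -2) misses the remaining region (no effect) — area = 121.44 mm²; the cube at (-0.5, -2.5) (footprint 5.5×9) is included at this height (area 49.50 mm²); Subtracting the remaining from the first: starting from the result so far (121.44 mm²), the 5.5×9 cube at (-0.5, -2.5) partially overlaps it — only the 43.06 mm² overlap (of its 49.50 mm²) is removed, clipping the outline — area = 78.38 mm². At z = 3.92: the cone contributes a regular 8-gon of circumradius 6.456 (interpolated between r1=8 and r2=1.5 at t=0.238) (area = (8/2)·6.456²·sin(360°/8) = 117.88 mm²); the 11.5×25.5 cube at (4.5, 0.5) contributes its full rectangle (area 293.25 mm²); the r=6 cylinder at (12.5, -2) gives a regular 8-gon of circumradius 6 (constant along its height) (area = (8/2)·6.000²·sin(360°/8) = 101.82 mm²); After the difference (first − rest): starting from the cone (117.88 mm²), the 11.5×25.5 cube at (4.5, 0.5) partially overlaps it — only the 3.69 mm² overlap (of its 293.25 mm²) is removed, clipping the outline; the r=6 cylinder at (12.5, -2) misses the remaining region (no effect) — area = 114.19 mm²; the 5.5×9 cube at (-0.5, -2.5) contributes its full rectangle (area 49.50 mm²); Taking the first minus the rest: starting from the result so far (114.19 mm²), the 5.5×9 cube at (-0.5, -2.5) partially overlaps it — only the 42.03 mm² overlap (of its 49.50 mm²) is removed, clipping the outline — area = 72.16 mm². Checking containment: the cross-section at z = 3.92 is a subset of the cross-section at z = 3.36.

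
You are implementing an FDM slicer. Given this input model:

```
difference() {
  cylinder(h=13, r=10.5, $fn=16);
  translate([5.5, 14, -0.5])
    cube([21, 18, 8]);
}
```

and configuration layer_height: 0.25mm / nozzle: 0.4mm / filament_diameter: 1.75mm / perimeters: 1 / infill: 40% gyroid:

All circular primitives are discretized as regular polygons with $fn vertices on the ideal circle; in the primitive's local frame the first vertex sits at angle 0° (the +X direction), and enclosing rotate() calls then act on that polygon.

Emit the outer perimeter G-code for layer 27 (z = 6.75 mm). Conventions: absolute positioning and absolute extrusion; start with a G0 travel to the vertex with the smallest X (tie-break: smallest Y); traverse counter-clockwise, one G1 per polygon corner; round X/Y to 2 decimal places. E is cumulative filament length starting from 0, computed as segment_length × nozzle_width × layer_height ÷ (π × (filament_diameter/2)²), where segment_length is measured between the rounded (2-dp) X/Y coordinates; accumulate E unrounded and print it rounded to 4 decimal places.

At z = 6.75 mm: the r=10.5 cylinder gives a regular 16-gon of circumradius 10.5 (constant along its height); the cube at (5.5, 14) is present — its section is the full 21×18 rectangle; After the difference (first − rest): starting from the r=10.5 cylinder, the 21×18 cube at (5.5, 14) misses the remaining region (no effect) — 1 connected region. The outline is a single polygon with 16 vertices. Extrusion per mm of travel: 0.4 × 0.25 / (π × 0.875²) = 0.041575. Accumulating E over each segment gives final E = 2.7248.

G0 X-10.50 Y0.00 Z6.75
G1 X-9.70 Y-4.02 E0.1704
G1 X-7.42 Y-7.42 E0.3406
G1 X-4.02 Y-9.70 E0.5108
G1 X0.00 Y-10.50 E0.6812
G1 X4.02 Y-9.70 E0.8516
G1 X7.42 Y-7.42 E1.0218
G1 X9.70 Y-4.02 E1.1920
G1 X10.50 Y0.00 E1.3624
G1 X9.70 Y4.02 E1.5328
G1 X7.42 Y7.42 E1.7030
G1 X4.02 Y9.70 E1.8732
G1 X0.00 Y10.50 E2.0436
G1 X-4.02 Y9.70 E2.2140
G1 X-7.42 Y7.42 E2.3842
G1 X-9.70 Y4.02 E2.5544
G1 X-10.50 Y0.00 E2.7248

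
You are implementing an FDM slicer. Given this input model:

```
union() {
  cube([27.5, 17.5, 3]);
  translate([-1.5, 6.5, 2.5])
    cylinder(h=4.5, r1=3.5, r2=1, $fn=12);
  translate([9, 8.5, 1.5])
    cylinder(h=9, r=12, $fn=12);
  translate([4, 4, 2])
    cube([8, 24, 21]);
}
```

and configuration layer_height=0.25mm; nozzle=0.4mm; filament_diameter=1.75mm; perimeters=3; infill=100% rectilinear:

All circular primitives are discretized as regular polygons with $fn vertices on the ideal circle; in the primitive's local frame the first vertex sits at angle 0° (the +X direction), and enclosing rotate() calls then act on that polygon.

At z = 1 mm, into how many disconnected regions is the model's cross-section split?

At z = 1 mm: the cube (footprint 27.5×17.5) is included at this height; the cone at (-1.5, 6.5) is absent (z outside [2.5, 7]); the cylinder at (9, 8.5) does not reach this height (z outside [1.5, 10.5]); the cube at (4, 4) is not intersected at this z (z outside [2, 23]); Merging all regions: only the 27.5×17.5 cube is present, so the union is just that shape — 1 connected region. The result has 1 disconnected region.

1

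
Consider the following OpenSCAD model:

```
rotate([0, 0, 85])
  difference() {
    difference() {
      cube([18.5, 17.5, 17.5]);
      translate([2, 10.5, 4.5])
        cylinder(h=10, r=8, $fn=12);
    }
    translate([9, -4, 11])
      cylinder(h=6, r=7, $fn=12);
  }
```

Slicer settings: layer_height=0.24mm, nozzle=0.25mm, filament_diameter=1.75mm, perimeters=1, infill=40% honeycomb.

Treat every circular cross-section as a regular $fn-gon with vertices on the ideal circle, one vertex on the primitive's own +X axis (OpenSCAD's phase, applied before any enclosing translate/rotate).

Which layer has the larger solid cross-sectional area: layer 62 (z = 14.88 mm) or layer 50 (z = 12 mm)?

layer 62 (z = 14.88 mm)

Layer 62 (z = 14.88): the cube (footprint 18.5×17.5) is included at this height (area 323.75 mm²); the cylinder at (2, 10.5) does not reach this height (z outside [4.5, 14.5]); Taking the first minus the rest: none of the subtracted shapes is present at this height, so the 18.5×17.5 cube is unchanged — area = 323.75 mm²; the r=7 cylinder at (9, -4) contributes a regular 12-gon of circumradius 7 (area = (12/2)·7.000²·sin(360°/12) = 147.00 mm²); Taking the first minus the rest: starting from that combined region (323.75 mm²), the r=7 cylinder at (9, -4) partially overlaps it — only the 21.97 mm² overlap (of its 147.00 mm²) is removed, clipping the outline — area = 301.78 mm²; (rotated 85° about Z; rotation is an isometry so areas/perimeters/island counts are preserved). So its area = 301.78 mm². Layer 50 (z = 12): the cube (footprint 18.5×17.5) is included at this height (area 323.75 mm²); the r=8 cylinder at (2, 10.5) gives a regular 12-gon of circumradius 8 (constant along its height) (area = (12/2)·8.000²·sin(360°/12) = 192.00 mm²); Subtracting the remaining from the first: starting from the 18.5×17.5 cube (323.75 mm²), the r=8 cylinder at (2, 10.5) partially overlaps it — only the 123.60 mm² overlap (of its 192.00 mm²) is removed, clipping the outline — area = 200.15 mm²; the r=7 cylinder at (9, -4) gives a regular 12-gon of circumradius 7 (constant along its height) (area = (12/2)·7.000²·sin(360°/12) = 147.00 mm²); Subtracting the remaining from the first: starting from the result so far (200.15 mm²), the r=7 cylinder at (9, -4) partially overlaps it — only the 21.97 mm² overlap (of its 147.00 mm²) is removed, clipping the outline — area = 178.18 mm²; (whole slice rotated 85° about Z — lengths, areas and connectivity unchanged). So its area = 178.18 mm². Layer 62 is larger (301.78 vs 178.18 mm²).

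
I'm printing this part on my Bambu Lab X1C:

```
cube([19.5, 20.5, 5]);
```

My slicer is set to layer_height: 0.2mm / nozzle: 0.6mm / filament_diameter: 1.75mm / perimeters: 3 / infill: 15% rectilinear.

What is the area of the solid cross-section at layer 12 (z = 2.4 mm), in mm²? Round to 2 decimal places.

399.75 mm²

At z = 2.4 mm: the cube is present — its section is the full 19.5×20.5 rectangle (area 399.75 mm²). Overall, the cross-section is a single solid region. Net area = 399.75 mm².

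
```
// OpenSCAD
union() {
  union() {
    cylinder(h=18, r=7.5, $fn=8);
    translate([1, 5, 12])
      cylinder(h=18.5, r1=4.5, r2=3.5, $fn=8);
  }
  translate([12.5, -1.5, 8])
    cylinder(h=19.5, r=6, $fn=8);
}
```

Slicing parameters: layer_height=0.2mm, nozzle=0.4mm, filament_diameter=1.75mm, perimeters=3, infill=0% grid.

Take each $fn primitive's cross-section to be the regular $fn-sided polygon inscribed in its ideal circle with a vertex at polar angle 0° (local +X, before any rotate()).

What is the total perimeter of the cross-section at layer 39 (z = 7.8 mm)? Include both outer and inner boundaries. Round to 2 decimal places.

At z = 7.8 mm: the cylinder: section is a regular 8-gon, circumradius r=7.5 (perimeter = 2·8·7.500·sin(180°/8) = 45.92 mm); the cone at (1, 5) is not intersected at this z (z outside [12, 30.5]); Taking the union: only the r=7.5 cylinder is present, so the union is just that shape — boundary = 45.92 mm; the cylinder at (12.5, -1.5) is not intersected at this z (z outside [8, 27.5]); Merging all regions: only the result so far is present, so the union is just that shape — boundary = 45.92 mm. Overall, the cross-section is a single solid region. Total boundary length (outer) = 45.92 mm.

45.92 mm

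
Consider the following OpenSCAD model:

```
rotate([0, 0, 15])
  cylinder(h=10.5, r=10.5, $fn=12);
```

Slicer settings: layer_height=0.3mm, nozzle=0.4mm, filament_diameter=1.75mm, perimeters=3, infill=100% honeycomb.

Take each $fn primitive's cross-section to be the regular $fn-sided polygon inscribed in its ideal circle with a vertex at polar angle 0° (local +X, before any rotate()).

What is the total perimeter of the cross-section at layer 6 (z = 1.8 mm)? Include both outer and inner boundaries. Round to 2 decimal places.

65.22 mm

At z = 1.8 mm: the cylinder: section is a regular 12-gon, circumradius r=10.5 (perimeter = 2·12·10.500·sin(180°/12) = 65.22 mm); (whole slice rotated 15° about Z — lengths, areas and connectivity unchanged). Overall, the cross-section is a single solid region. Total boundary length (outer) = 65.22 mm.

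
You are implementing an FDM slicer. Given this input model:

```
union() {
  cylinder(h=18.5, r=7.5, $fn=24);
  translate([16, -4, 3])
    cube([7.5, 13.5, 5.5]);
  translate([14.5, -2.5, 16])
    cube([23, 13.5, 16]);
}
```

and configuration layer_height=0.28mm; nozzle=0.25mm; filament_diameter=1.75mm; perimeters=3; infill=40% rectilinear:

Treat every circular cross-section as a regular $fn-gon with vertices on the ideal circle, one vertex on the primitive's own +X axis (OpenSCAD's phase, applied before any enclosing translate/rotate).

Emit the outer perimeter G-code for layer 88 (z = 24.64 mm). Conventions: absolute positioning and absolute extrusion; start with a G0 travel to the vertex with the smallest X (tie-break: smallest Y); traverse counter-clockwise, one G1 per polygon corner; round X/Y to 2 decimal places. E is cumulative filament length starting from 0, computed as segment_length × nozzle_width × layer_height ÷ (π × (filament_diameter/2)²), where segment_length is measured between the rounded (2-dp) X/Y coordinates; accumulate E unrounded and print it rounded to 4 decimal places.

G0 X14.50 Y-2.50 Z24.64
G1 X37.50 Y-2.50 E0.6694
G1 X37.50 Y11.00 E1.0622
G1 X14.50 Y11.00 E1.7316
G1 X14.50 Y-2.50 E2.1245

At z = 24.64 mm: the cylinder does not reach this height (z outside [0, 18.5]); the cube at (16, -4) is absent (z outside [3, 8.5]); the cube at (14.5, -2.5) is present — its section is the full 23×13.5 rectangle; Combining (union): only the 23×13.5 cube at (14.5, -2.5) is present, so the union is just that shape — 1 connected region. The outline is a single polygon with 4 vertices. Extrusion per mm of travel: 0.25 × 0.28 / (π × 0.875²) = 0.029103. Accumulating E over each segment gives final E = 2.1245.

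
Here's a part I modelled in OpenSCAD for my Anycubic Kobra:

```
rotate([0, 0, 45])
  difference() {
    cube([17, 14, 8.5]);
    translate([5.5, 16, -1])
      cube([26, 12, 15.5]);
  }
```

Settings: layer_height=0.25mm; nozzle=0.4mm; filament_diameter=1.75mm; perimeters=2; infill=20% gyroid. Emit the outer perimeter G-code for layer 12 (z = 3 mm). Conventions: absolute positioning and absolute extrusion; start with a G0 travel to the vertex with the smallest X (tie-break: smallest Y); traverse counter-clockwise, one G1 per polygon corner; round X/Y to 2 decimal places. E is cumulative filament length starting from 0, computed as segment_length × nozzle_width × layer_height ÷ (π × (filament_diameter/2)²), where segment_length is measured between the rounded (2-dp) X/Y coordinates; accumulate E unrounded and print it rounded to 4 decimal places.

G0 X-9.90 Y9.90 Z3.00
G1 X0.00 Y0.00 E0.5821
G1 X12.02 Y12.02 E1.2888
G1 X2.12 Y21.92 E1.8709
G1 X-9.90 Y9.90 E2.5776

At z = 3 mm: the cube is present — its section is the full 17×14 rectangle; the 26×12 cube at (5.5, 16) contributes its full rectangle; Subtracting the remaining from the first: starting from the 17×14 cube, the 26×12 cube at (5.5, 16) misses the remaining region (no effect) — 1 connected region; (whole slice rotated 45° about Z — lengths, areas and connectivity unchanged). The outline is a single polygon with 4 vertices. Extrusion per mm of travel: 0.4 × 0.25 / (π × 0.875²) = 0.041575. Accumulating E over each segment gives final E = 2.5776.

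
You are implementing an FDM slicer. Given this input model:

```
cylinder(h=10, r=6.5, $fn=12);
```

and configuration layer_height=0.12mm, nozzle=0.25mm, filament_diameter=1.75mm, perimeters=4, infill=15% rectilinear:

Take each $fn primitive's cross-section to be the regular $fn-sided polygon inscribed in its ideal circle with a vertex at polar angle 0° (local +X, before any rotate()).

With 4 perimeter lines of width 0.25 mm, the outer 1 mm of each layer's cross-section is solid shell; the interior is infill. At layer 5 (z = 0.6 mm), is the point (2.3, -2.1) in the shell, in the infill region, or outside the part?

At z = 0.6 mm: the cylinder: section is a regular 12-gon, circumradius r=6.5. Overall, the cross-section is a single solid region. The nearest boundary edge runs (3.25, -5.63)→(5.63, -3.25); distance from the point to it = 3.17 mm. The point is inside the cross-section and 3.17 mm from the nearest boundary — more than the 1 mm shell width (4 × 0.25), so it's in the infill interior.

infill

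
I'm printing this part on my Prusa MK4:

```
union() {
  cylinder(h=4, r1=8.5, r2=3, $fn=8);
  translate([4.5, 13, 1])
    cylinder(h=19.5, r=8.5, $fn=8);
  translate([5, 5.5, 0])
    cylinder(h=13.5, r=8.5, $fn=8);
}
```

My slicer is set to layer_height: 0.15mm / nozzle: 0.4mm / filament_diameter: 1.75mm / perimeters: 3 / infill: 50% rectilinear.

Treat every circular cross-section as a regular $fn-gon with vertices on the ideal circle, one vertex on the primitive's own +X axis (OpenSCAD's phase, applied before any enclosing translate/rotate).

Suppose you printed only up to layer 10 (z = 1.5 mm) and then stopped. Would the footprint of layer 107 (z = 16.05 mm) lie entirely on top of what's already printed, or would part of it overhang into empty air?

Compare the two slices. At z = 1.5: the cone (r1=8.5→r2=3) has section circumradius 6.438 here — a regular 8-gon (area = (8/2)·6.438²·sin(360°/8) = 117.21 mm²); the cylinder at (4.5, 13): section is a regular 8-gon, circumradius r=8.5 (area = (8/2)·8.500²·sin(360°/8) = 204.35 mm²); the r=8.5 cylinder at (5, 5.5) contributes a regular 8-gon of circumradius 8.5 (area = (8/2)·8.500²·sin(360°/8) = 204.35 mm²); Taking the union: the regions partially overlap — summed areas 525.92 mm² minus the doubly-counted overlap 144.32 mm² gives 381.60 mm² — area = 381.60 mm². At z = 16.05: the cone does not reach this height (z outside [0, 4]); the r=8.5 cylinder at (4.5, 13) gives a regular 8-gon of circumradius 8.5 (constant along its height) (area = (8/2)·8.500²·sin(360°/8) = 204.35 mm²); the cylinder at (5, 5.5) is not intersected at this z (z outside [0, 13.5]); Merging all regions: only the r=8.5 cylinder at (4.5, 13) is present, so the union is just that shape — area = 204.35 mm². Checking containment: the cross-section at z = 16.05 is a subset of the cross-section at z = 1.5.

entirely on top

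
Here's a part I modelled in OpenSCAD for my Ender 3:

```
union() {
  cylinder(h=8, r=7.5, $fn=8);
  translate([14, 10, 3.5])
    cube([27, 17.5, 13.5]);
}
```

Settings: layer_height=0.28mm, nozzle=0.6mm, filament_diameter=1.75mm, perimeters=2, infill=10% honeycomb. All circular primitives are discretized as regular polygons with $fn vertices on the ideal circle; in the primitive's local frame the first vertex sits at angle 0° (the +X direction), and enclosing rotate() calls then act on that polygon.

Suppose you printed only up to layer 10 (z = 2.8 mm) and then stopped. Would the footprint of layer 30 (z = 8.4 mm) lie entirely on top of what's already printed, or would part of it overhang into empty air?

part overhangs

Compare the two slices. At z = 2.8: the r=7.5 cylinder gives a regular 8-gon of circumradius 7.5 (constant along its height) (area = (8/2)·7.500²·sin(360°/8) = 159.10 mm²); the cube at (14, 10) is not intersected at this z (z outside [3.5, 17]); Combining (union): only the r=7.5 cylinder is present, so the union is just that shape — area = 159.10 mm². At z = 8.4: the cylinder is not intersected at this z (z outside [0, 8]); the 27×17.5 cube at (14, 10) contributes its full rectangle (area 472.50 mm²); Combining (union): only the 27×17.5 cube at (14, 10) is present, so the union is just that shape — area = 472.50 mm². Checking containment: at z = 8.4 the cross-section extends beyond the z = 2.8 cross-section by about 472.50 mm².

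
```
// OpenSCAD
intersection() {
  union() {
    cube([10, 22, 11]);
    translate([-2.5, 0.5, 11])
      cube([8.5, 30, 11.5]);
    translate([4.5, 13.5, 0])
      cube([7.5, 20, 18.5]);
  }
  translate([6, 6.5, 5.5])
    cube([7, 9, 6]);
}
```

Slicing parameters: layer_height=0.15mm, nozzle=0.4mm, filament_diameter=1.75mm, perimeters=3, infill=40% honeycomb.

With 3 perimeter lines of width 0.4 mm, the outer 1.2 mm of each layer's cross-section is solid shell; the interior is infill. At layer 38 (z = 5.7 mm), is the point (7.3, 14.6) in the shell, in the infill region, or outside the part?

At z = 5.7 mm: the cube is present — its section is the full 10×22 rectangle; the cube at (-2.5, 0.5) is absent (z outside [11, 22.5]); the cube at (4.5, 13.5) (footprint 7.5×20) is included at this height; Combining (union): the regions partially overlap (shared area 46.75 mm²), so overlapping operands fuse into one piece — 1 connected region; the 7×9 cube at (6, 6.5) contributes its full rectangle; Taking the intersection: the 7×9 cube at (6, 6.5) partially overlaps the result so far; clipping to the common part keeps 40.00 mm² — 1 connected region. Overall, the cross-section is a single solid region. The nearest boundary edge runs (6.00, 15.50)→(12.00, 15.50); distance from the point to it = 0.90 mm. The point is inside the cross-section, 0.90 mm from the nearest boundary — within the 1.2 mm shell band (3 × 0.4).

shell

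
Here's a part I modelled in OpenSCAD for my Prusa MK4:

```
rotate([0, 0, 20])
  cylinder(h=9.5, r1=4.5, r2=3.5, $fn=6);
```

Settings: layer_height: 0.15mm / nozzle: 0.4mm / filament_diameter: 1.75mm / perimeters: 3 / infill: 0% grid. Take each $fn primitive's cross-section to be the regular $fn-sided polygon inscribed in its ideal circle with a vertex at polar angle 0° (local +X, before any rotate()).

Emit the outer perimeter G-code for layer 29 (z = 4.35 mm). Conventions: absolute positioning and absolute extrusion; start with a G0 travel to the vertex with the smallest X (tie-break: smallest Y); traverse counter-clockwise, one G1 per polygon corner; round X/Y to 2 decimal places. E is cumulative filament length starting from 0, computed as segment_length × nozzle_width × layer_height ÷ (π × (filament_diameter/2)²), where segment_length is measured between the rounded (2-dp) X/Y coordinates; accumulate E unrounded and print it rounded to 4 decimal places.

G0 X-3.80 Y-1.38 Z4.35
G1 X-0.70 Y-3.98 E0.1009
G1 X3.10 Y-2.60 E0.2018
G1 X3.80 Y1.38 E0.3026
G1 X0.70 Y3.98 E0.4035
G1 X-3.10 Y2.60 E0.5044
G1 X-3.80 Y-1.38 E0.6052

At z = 4.35 mm: the cone contributes a regular 6-gon of circumradius 4.042 (interpolated between r1=4.5 and r2=3.5 at t=0.458); (whole slice rotated 20° about Z — lengths, areas and connectivity unchanged). The outline is a single polygon with 6 vertices. Extrusion per mm of travel: 0.4 × 0.15 / (π × 0.875²) = 0.024945. Accumulating E over each segment gives final E = 0.6052.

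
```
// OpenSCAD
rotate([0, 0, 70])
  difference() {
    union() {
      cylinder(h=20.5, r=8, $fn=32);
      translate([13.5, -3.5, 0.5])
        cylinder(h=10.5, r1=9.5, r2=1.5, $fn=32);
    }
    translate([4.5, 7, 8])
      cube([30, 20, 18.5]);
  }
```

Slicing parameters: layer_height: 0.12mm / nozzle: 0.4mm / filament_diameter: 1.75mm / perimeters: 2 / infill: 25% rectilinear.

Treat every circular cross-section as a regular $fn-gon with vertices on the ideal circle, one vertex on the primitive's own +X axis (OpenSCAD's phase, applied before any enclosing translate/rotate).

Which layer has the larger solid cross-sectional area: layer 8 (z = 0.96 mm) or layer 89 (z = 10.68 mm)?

layer 8 (z = 0.96 mm)

Layer 8 (z = 0.96): the r=8 cylinder gives a regular 32-gon of circumradius 8 (constant along its height) (area = (32/2)·8.000²·sin(360°/32) = 199.77 mm²); the cone at (13.5, -3.5): at t=0.044 of its height the radius interpolates to r₁+(r₂−r₁)t = 9.150, giving a regular 32-gon of that circumradius (area = (32/2)·9.150²·sin(360°/32) = 261.31 mm²); Taking the union: the regions partially overlap — summed areas 461.08 mm² minus the doubly-counted overlap 21.10 mm² gives 439.98 mm² — area = 439.98 mm²; the cube at (4.5, 7) does not reach this height (z outside [8, 26.5]); After the difference (first − rest): none of the subtracted shapes is present at this height, so the result so far is unchanged — area = 439.98 mm²; (rotated 70° about Z; rotation is an isometry so areas/perimeters/island counts are preserved). So its area = 439.98 mm². Layer 89 (z = 10.68): the cylinder: section is a regular 32-gon, circumradius r=8 (area = (32/2)·8.000²·sin(360°/32) = 199.77 mm²); the cone at (13.5, -3.5) (r1=9.5→r2=1.5) has section circumradius 1.744 here — a regular 32-gon (area = (32/2)·1.744²·sin(360°/32) = 9.49 mm²); Combining (union): the 2 present regions are separate (no shared area or edge), so areas and boundary lengths simply add and each stays a separate island — area = 209.26 mm²; the 30×20 cube at (4.5, 7) contributes its full rectangle (area 600.00 mm²); Taking the first minus the rest: starting from that combined region (209.26 mm²), the 30×20 cube at (4.5, 7) misses the remaining region (no effect) — area = 209.26 mm²; (rotated 70° about Z; rotation is an isometry so areas/perimeters/island counts are preserved). So its area = 209.26 mm². Layer 8 is larger (439.98 vs 209.26 mm²).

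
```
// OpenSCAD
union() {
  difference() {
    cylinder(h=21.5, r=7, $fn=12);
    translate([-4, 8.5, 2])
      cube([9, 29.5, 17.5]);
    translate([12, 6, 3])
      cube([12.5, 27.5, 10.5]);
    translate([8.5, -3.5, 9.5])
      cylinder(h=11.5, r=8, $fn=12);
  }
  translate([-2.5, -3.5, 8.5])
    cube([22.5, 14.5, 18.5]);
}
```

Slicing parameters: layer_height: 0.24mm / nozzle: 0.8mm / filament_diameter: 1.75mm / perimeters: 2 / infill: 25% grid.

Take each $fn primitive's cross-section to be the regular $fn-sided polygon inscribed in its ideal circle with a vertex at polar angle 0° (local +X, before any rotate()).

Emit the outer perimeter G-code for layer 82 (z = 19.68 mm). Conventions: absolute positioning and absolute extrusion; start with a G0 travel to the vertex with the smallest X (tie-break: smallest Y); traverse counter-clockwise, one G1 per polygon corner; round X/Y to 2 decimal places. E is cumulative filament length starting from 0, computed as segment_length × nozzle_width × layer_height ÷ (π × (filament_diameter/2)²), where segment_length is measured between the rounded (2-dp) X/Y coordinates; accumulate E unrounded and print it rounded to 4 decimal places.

G0 X-7.00 Y0.00 Z19.68
G1 X-6.06 Y-3.50 E0.2893
G1 X-3.50 Y-6.06 E0.5783
G1 X0.00 Y-7.00 E0.8676
G1 X1.34 Y-6.64 E0.9783
G1 X0.50 Y-3.50 E1.2378
G1 X20.00 Y-3.50 E2.7944
G1 X20.00 Y11.00 E3.9518
G1 X-2.50 Y11.00 E5.7479
G1 X-2.50 Y6.33 E6.1206
G1 X-3.50 Y6.06 E6.2033
G1 X-6.06 Y3.50 E6.4923
G1 X-7.00 Y0.00 E6.7816

At z = 19.68 mm: the r=7 cylinder gives a regular 12-gon of circumradius 7 (constant along its height); the cube at (-4, 8.5) does not reach this height (z outside [2, 19.5]); the cube at (12, 6) is not intersected at this z (z outside [3, 13.5]); the r=8 cylinder at (8.5, -3.5) gives a regular 12-gon of circumradius 8 (constant along its height); After the difference (first − rest): starting from the r=7 cylinder, the r=8 cylinder at (8.5, -3.5) partially overlaps it — only the 43.29 mm² overlap (of its 192.00 mm²) is removed, clipping the outline — 1 connected region; the cube at (-2.5, -3.5) (footprint 22.5×14.5) is included at this height; Merging all regions: the regions partially overlap (shared area 52.49 mm²), so overlapping operands fuse into one piece — 1 connected region. The outline is a single polygon with 12 vertices. Extrusion per mm of travel: 0.8 × 0.24 / (π × 0.875²) = 0.079824. Accumulating E over each segment gives final E = 6.7816.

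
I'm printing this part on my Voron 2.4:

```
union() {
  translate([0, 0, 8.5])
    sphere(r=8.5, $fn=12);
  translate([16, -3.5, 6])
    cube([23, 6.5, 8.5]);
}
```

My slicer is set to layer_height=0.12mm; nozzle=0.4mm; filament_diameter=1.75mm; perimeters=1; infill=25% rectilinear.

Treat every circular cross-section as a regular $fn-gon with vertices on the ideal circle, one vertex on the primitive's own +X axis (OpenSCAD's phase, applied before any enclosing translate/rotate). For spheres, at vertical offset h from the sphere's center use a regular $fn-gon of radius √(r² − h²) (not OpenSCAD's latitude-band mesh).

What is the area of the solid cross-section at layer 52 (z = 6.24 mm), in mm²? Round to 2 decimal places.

350.93 mm²

At z = 6.24 mm: the sphere: section is a regular 12-gon, circumradius = √(r²−h²) = √(8.5²−2.26²) = 8.194 (area = (12/2)·8.194²·sin(360°/12) = 201.43 mm²); the 23×6.5 cube at (16, -3.5) contributes its full rectangle (area 149.50 mm²); Combining (union): the 2 present regions are separate (no shared area or edge), so areas and boundary lengths simply add and each stays a separate island — area = 350.93 mm². Overall, the cross-section has 2 separate islands. Net area = 350.93 mm².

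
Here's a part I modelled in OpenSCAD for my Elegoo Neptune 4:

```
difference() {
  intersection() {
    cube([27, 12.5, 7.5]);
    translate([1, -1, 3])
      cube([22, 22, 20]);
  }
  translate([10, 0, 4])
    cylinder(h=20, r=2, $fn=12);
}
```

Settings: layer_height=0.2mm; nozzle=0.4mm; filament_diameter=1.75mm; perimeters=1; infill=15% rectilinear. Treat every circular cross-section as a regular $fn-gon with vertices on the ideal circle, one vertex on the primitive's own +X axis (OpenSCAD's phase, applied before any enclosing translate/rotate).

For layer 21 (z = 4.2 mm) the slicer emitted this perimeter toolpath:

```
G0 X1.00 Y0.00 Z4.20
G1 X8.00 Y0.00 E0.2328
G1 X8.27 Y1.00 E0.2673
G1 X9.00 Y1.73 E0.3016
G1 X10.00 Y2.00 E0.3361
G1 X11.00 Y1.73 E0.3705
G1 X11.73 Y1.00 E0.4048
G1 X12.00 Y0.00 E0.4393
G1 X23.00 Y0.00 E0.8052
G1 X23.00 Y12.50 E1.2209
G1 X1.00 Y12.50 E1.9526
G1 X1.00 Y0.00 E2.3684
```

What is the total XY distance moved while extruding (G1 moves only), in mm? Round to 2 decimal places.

71.21 mm

Sum the Euclidean lengths of each G1 segment: total = 71.21 mm.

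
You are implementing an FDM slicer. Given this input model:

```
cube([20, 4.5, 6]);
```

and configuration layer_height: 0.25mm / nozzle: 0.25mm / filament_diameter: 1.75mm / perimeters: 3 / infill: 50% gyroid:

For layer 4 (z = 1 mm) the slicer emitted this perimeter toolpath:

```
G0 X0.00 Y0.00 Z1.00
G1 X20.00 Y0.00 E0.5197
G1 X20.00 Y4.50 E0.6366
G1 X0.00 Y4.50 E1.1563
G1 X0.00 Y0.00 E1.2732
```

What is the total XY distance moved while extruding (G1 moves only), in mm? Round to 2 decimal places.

Sum the Euclidean lengths of each G1 segment: total = 49.00 mm.

49.00 mm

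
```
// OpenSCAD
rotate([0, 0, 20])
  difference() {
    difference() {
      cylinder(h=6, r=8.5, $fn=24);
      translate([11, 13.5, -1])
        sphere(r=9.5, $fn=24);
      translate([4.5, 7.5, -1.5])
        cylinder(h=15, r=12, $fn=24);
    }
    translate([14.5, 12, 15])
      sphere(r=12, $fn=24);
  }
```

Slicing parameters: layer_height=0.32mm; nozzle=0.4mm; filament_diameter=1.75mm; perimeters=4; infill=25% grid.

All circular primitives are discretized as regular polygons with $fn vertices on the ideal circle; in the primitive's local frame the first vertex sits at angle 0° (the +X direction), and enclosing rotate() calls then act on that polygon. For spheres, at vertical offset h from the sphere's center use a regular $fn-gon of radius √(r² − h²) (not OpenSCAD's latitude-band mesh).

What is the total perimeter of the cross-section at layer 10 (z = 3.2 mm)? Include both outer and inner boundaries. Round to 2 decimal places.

45.96 mm

At z = 3.2 mm: the r=8.5 cylinder gives a regular 24-gon of circumradius 8.5 (constant along its height) (perimeter = 2·24·8.500·sin(180°/24) = 53.25 mm); the r=9.5 sphere at (11, 13.5) contributes a regular 24-gon of circumradius √(9.5²−4.2²) = 8.521 (perimeter = 2·24·8.521·sin(180°/24) = 53.39 mm); the r=12 cylinder at (4.5, 7.5) gives a regular 24-gon of circumradius 12 (constant along its height) (perimeter = 2·24·12.000·sin(180°/24) = 75.18 mm); Taking the first minus the rest: starting from the r=8.5 cylinder, the r=9.5 sphere at (11, 13.5) misses the remaining region (no effect); the r=12 cylinder at (4.5, 7.5) partially overlaps it — only the 147.58 mm² overlap (of its 447.24 mm²) is removed, clipping the outline — boundary = 45.96 mm; the r=12 sphere at (14.5, 12) contributes a regular 24-gon of circumradius √(12²−11.8²) = 2.182 (perimeter = 2·24·2.182·sin(180°/24) = 13.67 mm); After the difference (first − rest): starting from the result so far, the r=12 sphere at (14.5, 12) misses the remaining region (no effect) — boundary = 45.96 mm; (rotated 20° about Z; rotation is an isometry so areas/perimeters/island counts are preserved). Overall, the cross-section is a single solid region. Total boundary length (outer) = 45.96 mm.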